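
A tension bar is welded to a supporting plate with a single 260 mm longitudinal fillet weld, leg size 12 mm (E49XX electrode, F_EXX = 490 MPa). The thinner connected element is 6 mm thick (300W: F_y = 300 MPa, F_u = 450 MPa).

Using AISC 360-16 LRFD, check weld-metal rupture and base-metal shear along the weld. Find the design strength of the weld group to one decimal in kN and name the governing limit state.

Weld metal: throat = 0.707×12 = 8.484 mm, L = 260 mm. φR_n = 0.75 × 0.6 × 490 × 8.484 × 260 = 486.4 kN.
Base metal shear (6 mm plate): yield φR_n = 1.0×0.6×300×6×260 = 280.8 kN; rupture φR_n = 0.75×0.6×450×6×260 = 315.9 kN; take 280.8 kN (yield).
Governing: min(486.4, 280.8) = 280.8 kN → base-metal shear.

280.8 kN (base-metal shear governs)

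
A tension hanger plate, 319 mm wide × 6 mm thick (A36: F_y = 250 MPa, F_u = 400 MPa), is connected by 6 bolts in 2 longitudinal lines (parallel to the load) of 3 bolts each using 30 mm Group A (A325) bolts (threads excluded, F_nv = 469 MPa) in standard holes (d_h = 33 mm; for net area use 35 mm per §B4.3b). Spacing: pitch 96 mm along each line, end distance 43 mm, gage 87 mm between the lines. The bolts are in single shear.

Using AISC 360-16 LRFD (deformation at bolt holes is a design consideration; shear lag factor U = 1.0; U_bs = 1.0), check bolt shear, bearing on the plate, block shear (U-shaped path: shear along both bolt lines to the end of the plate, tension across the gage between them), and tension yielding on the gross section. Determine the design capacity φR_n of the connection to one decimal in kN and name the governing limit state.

410.9 kN (block shear governs)

Bolt shear: A_b = π(30)²/4 = 706.86 mm². φR_n = 0.75 × 469 × 706.86 × 6 × 1 = 1491.8 kN.
Bearing (6 mm plate, F_u = 400 MPa): end bolts L_c = 43 − 33/2 = 26.5, R_n = min(1.2×26.5×6×400, 2.4×30×6×400) = 76.32 kN/bolt; interior L_c = 96 − 33 = 63, R_n = 172.8 kN/bolt. φR_n = 0.75 × (2×76.32 + 4×172.8) = 632.9 kN.
Block shear: shear path 2×[43+2×96] = 2×235 mm, A_gv = 2820, A_nv = 2×(235 − 2.5×35)×6 = 1770 mm²; tension across gage: (87 − 1×35)×6 = 312 mm². R_n = min(0.6×400×1770, 0.6×250×2820) + 1.0×400×312 = min(424.8, 423) + 124.8 = 547.8 kN. φR_n = 0.75 × 547.8 = 410.9 kN.
Tension yield (gross): A_g = 319×6 = 1914 mm². φR_n = 0.90 × 250 × 1914 = 430.7 kN.
Governing: min(1491.8, 632.9, 410.9, 430.7) = 410.9 kN → block shear.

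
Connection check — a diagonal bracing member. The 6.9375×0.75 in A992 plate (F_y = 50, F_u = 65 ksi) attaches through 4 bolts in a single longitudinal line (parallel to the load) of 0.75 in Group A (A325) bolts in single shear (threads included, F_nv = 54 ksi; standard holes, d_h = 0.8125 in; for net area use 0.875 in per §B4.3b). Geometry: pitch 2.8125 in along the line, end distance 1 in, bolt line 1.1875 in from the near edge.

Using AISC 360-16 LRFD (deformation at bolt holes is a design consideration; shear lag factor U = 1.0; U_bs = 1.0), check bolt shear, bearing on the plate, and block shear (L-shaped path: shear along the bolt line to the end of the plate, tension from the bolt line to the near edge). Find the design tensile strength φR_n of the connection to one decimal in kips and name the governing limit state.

Bolt shear: A_b = π(0.75)²/4 = 0.44179 in². φR_n = 0.75 × 54 × 0.44179 × 4 × 1 = 71.6 kips.
Bearing (0.75 in plate, F_u = 65 ksi): end bolts L_c = 1 − 0.8125/2 = 0.59375, R_n = min(1.2×0.59375×0.75×65, 2.4×0.75×0.75×65) = 34.734 kips/bolt; interior L_c = 2.8125 − 0.8125 = 2, R_n = 87.75 kips/bolt. φR_n = 0.75 × (1×34.734 + 3×87.75) = 223.5 kips.
Block shear: shear path 1×[1+3×2.8125] = 1×9.4375 in, A_gv = 7.0781, A_nv = 1×(9.4375 − 3.5×0.875)×0.75 = 4.7813 in²; tension to near edge: (1.1875 − 0.5×0.875)×0.75 = 0.5625 in². R_n = min(0.6×65×4.7813, 0.6×50×7.0781) + 1.0×65×0.5625 = min(186.47, 212.34) + 36.563 = 223.03 kips. φR_n = 0.75 × 223.03 = 167.3 kips.
Governing: min(71.6, 223.5, 167.3) = 71.6 kips → bolt shear.

71.6 kips (bolt shear governs)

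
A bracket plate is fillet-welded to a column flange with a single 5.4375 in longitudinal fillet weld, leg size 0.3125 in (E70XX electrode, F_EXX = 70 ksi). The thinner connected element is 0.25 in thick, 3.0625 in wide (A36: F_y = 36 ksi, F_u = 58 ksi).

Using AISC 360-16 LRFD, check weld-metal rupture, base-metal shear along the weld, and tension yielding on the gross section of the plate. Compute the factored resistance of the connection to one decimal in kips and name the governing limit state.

Weld metal: throat = 0.707×0.3125 = 0.22094 in, L = 5.4375 in. φR_n = 0.75 × 0.6 × 70 × 0.22094 × 5.4375 = 37.8 kips.
Base metal shear (0.25 in plate): yield φR_n = 1.0×0.6×36×0.25×5.4375 = 29.4 kips; rupture φR_n = 0.75×0.6×58×0.25×5.4375 = 35.5 kips; take 29.4 kips (yield).
Tension yield (gross): A_g = 3.0625×0.25 = 0.76563 in². φR_n = 0.90 × 36 × 0.76563 = 24.8 kips.
Governing: min(37.8, 29.4, 24.8) = 24.8 kips → gross-section yield.

24.8 kips (gross-section yield governs)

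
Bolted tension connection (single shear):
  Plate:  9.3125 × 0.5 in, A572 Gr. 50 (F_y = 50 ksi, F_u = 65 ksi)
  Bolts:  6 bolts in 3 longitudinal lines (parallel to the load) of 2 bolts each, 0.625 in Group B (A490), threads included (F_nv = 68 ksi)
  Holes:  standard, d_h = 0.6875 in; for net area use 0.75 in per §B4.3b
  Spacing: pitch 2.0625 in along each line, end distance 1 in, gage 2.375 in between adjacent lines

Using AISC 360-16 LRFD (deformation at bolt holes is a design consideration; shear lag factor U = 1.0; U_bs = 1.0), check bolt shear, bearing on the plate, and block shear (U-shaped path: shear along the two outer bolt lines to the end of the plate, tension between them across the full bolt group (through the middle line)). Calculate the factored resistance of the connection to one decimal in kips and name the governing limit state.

Bolt shear: A_b = π(0.625)²/4 = 0.3068 in². φR_n = 0.75 × 68 × 0.3068 × 6 × 1 = 93.9 kips.
Bearing (0.5 in plate, F_u = 65 ksi): end bolts L_c = 1 − 0.6875/2 = 0.65625, R_n = min(1.2×0.65625×0.5×65, 2.4×0.625×0.5×65) = 25.594 kips/bolt; interior L_c = 2.0625 − 0.6875 = 1.375, R_n = 48.75 kips/bolt. φR_n = 0.75 × (3×25.594 + 3×48.75) = 167.3 kips.
Block shear: shear path 2×[1+1×2.0625] = 2×3.0625 in, A_gv = 3.0625, A_nv = 2×(3.0625 − 1.5×0.75)×0.5 = 1.9375 in²; tension across gage: (4.75 − 2×0.75)×0.5 = 1.625 in². R_n = min(0.6×65×1.9375, 0.6×50×3.0625) + 1.0×65×1.625 = min(75.563, 91.875) + 105.63 = 181.19 kips. φR_n = 0.75 × 181.19 = 135.9 kips.
Governing: min(93.9, 167.3, 135.9) = 93.9 kips → bolt shear.

93.9 kips (bolt shear governs)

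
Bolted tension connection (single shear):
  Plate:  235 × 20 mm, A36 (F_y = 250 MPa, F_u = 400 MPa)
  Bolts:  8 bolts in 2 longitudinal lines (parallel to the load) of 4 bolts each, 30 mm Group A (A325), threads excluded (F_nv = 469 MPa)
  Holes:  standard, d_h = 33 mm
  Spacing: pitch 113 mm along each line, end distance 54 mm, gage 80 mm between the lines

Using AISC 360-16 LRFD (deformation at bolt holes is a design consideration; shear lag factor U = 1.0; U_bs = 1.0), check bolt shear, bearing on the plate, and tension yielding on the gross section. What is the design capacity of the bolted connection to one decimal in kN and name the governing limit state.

1057.5 kN (gross-section yield governs)

Bolt shear: A_b = π(30)²/4 = 706.86 mm². φR_n = 0.75 × 469 × 706.86 × 8 × 1 = 1989.1 kN.
Bearing (20 mm plate, F_u = 400 MPa): end bolts L_c = 54 − 33/2 = 37.5, R_n = min(1.2×37.5×20×400, 2.4×30×20×400) = 360 kN/bolt; interior L_c = 113 − 33 = 80, R_n = 576 kN/bolt. φR_n = 0.75 × (2×360 + 6×576) = 3132.0 kN.
Tension yield (gross): A_g = 235×20 = 4700 mm². φR_n = 0.90 × 250 × 4700 = 1057.5 kN.
Governing: min(1989.1, 3132.0, 1057.5) = 1057.5 kN → gross-section yield.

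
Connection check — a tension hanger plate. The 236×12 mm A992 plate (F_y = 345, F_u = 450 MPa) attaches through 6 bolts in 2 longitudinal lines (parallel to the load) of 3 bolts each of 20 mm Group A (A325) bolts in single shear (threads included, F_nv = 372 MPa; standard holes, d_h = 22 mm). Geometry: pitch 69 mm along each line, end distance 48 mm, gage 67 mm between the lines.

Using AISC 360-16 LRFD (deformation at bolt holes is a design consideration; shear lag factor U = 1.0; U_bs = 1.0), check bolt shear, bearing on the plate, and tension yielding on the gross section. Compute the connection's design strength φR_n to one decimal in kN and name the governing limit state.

Bolt shear: A_b = π(20)²/4 = 314.16 mm². φR_n = 0.75 × 372 × 314.16 × 6 × 1 = 525.9 kN.
Bearing (12 mm plate, F_u = 450 MPa): end bolts L_c = 48 − 22/2 = 37, R_n = min(1.2×37×12×450, 2.4×20×12×450) = 239.76 kN/bolt; interior L_c = 69 − 22 = 47, R_n = 259.2 kN/bolt. φR_n = 0.75 × (2×239.76 + 4×259.2) = 1137.2 kN.
Tension yield (gross): A_g = 236×12 = 2832 mm². φR_n = 0.90 × 345 × 2832 = 879.3 kN.
Governing: min(525.9, 1137.2, 879.3) = 525.9 kN → bolt shear.

525.9 kN (bolt shear governs)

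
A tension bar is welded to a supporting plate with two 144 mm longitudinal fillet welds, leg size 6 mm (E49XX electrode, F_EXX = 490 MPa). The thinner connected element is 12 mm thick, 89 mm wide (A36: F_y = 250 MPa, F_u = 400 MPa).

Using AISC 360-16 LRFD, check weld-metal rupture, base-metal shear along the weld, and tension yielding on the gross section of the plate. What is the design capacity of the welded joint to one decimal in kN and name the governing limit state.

240.3 kN (gross-section yield governs)

Weld metal: throat = 0.707×6 = 4.242 mm, L = 2×144 = 288 mm. φR_n = 0.75 × 0.6 × 490 × 4.242 × 288 = 269.4 kN.
Base metal shear (12 mm plate): yield φR_n = 1.0×0.6×250×12×288 = 518.4 kN; rupture φR_n = 0.75×0.6×400×12×288 = 622.1 kN; take 518.4 kN (yield).
Tension yield (gross): A_g = 89×12 = 1068 mm². φR_n = 0.90 × 250 × 1068 = 240.3 kN.
Governing: min(269.4, 518.4, 240.3) = 240.3 kN → gross-section yield.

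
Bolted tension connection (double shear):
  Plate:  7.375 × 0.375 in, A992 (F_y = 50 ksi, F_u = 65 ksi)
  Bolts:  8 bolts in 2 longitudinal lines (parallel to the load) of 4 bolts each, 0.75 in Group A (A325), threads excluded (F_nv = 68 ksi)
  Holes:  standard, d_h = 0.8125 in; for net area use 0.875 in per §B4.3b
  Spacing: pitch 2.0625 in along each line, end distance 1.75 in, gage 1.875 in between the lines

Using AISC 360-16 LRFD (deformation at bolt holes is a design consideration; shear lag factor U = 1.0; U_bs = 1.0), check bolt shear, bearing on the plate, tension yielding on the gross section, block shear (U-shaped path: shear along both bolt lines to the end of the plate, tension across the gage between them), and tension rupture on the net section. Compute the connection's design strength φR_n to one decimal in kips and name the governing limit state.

102.8 kips (net-section rupture governs)

Bolt shear: A_b = π(0.75)²/4 = 0.44179 in². φR_n = 0.75 × 68 × 0.44179 × 8 × 2 = 360.5 kips.
Bearing (0.375 in plate, F_u = 65 ksi): end bolts L_c = 1.75 − 0.8125/2 = 1.34375, R_n = min(1.2×1.34375×0.375×65, 2.4×0.75×0.375×65) = 39.305 kips/bolt; interior L_c = 2.0625 − 0.8125 = 1.25, R_n = 36.563 kips/bolt. φR_n = 0.75 × (2×39.305 + 6×36.563) = 223.5 kips.
Tension yield (gross): A_g = 7.375×0.375 = 2.7656 in². φR_n = 0.90 × 50 × 2.7656 = 124.5 kips.
Block shear: shear path 2×[1.75+3×2.0625] = 2×7.9375 in, A_gv = 5.9531, A_nv = 2×(7.9375 − 3.5×0.875)×0.375 = 3.6563 in²; tension across gage: (1.875 − 1×0.875)×0.375 = 0.375 in². R_n = min(0.6×65×3.6563, 0.6×50×5.9531) + 1.0×65×0.375 = min(142.6, 178.59) + 24.375 = 166.98 kips. φR_n = 0.75 × 166.98 = 125.2 kips.
Tension rupture (net): A_n = (7.375 − 2×0.875)×0.375 = 2.1094 in² (U = 1.0, A_e = A_n). φR_n = 0.75 × 65 × 2.1094 = 102.8 kips.
Governing: min(360.5, 223.5, 124.5, 125.2, 102.8) = 102.8 kips → net-section rupture.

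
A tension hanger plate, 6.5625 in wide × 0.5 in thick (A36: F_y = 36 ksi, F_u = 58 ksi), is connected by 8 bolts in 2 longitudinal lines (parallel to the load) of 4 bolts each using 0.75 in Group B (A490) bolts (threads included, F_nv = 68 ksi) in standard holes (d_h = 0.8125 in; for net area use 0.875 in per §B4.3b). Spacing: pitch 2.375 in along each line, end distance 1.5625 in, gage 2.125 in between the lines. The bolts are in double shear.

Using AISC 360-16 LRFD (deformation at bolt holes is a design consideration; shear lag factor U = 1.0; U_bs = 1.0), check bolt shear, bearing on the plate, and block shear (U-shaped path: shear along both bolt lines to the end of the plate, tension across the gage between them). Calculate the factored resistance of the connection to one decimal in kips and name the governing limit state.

167.9 kips (block shear governs)

Bolt shear: A_b = π(0.75)²/4 = 0.44179 in². φR_n = 0.75 × 68 × 0.44179 × 8 × 2 = 360.5 kips.
Bearing (0.5 in plate, F_u = 58 ksi): end bolts L_c = 1.5625 − 0.8125/2 = 1.15625, R_n = min(1.2×1.15625×0.5×58, 2.4×0.75×0.5×58) = 40.238 kips/bolt; interior L_c = 2.375 − 0.8125 = 1.5625, R_n = 52.2 kips/bolt. φR_n = 0.75 × (2×40.238 + 6×52.2) = 295.3 kips.
Block shear: shear path 2×[1.5625+3×2.375] = 2×8.6875 in, A_gv = 8.6875, A_nv = 2×(8.6875 − 3.5×0.875)×0.5 = 5.625 in²; tension across gage: (2.125 − 1×0.875)×0.5 = 0.625 in². R_n = min(0.6×58×5.625, 0.6×36×8.6875) + 1.0×58×0.625 = min(195.75, 187.65) + 36.25 = 223.9 kips. φR_n = 0.75 × 223.9 = 167.9 kips.
Governing: min(360.5, 295.3, 167.9) = 167.9 kips → block shear.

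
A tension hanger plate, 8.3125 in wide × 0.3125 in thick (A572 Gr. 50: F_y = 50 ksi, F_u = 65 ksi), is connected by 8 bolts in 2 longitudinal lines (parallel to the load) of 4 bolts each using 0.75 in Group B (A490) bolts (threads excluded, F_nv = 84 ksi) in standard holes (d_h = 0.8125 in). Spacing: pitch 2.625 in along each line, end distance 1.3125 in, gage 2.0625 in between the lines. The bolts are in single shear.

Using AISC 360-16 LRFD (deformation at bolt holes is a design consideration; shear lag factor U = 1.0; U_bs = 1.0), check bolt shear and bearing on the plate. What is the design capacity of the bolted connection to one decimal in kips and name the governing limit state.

197.7 kips (bearing governs)

Bolt shear: A_b = π(0.75)²/4 = 0.44179 in². φR_n = 0.75 × 84 × 0.44179 × 8 × 1 = 222.7 kips.
Bearing (0.3125 in plate, F_u = 65 ksi): end bolts L_c = 1.3125 − 0.8125/2 = 0.90625, R_n = min(1.2×0.90625×0.3125×65, 2.4×0.75×0.3125×65) = 22.09 kips/bolt; interior L_c = 2.625 − 0.8125 = 1.8125, R_n = 36.563 kips/bolt. φR_n = 0.75 × (2×22.09 + 6×36.563) = 197.7 kips.
Governing: min(222.7, 197.7) = 197.7 kips → bearing.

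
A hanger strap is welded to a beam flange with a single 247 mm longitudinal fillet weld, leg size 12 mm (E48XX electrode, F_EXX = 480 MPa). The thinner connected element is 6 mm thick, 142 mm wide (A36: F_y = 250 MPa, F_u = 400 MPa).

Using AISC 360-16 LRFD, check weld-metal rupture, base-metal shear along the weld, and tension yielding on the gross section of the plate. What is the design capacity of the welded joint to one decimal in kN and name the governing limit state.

Weld metal: throat = 0.707×12 = 8.484 mm, L = 247 mm. φR_n = 0.75 × 0.6 × 480 × 8.484 × 247 = 452.6 kN.
Base metal shear (6 mm plate): yield φR_n = 1.0×0.6×250×6×247 = 222.3 kN; rupture φR_n = 0.75×0.6×400×6×247 = 266.8 kN; take 222.3 kN (yield).
Tension yield (gross): A_g = 142×6 = 852 mm². φR_n = 0.90 × 250 × 852 = 191.7 kN.
Governing: min(452.6, 222.3, 191.7) = 191.7 kN → gross-section yield.

191.7 kN (gross-section yield governs)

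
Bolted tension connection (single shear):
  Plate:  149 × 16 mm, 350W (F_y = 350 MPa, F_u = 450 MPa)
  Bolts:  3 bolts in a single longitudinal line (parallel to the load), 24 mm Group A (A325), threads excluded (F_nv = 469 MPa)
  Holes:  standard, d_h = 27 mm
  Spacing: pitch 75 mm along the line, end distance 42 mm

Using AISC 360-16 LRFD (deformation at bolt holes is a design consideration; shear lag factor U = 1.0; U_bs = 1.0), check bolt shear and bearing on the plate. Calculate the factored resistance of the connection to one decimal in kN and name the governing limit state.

477.4 kN (bolt shear governs)

Bolt shear: A_b = π(24)²/4 = 452.39 mm². φR_n = 0.75 × 469 × 452.39 × 3 × 1 = 477.4 kN.
Bearing (16 mm plate, F_u = 450 MPa): end bolts L_c = 42 − 27/2 = 28.5, R_n = min(1.2×28.5×16×450, 2.4×24×16×450) = 246.24 kN/bolt; interior L_c = 75 − 27 = 48, R_n = 414.72 kN/bolt. φR_n = 0.75 × (1×246.24 + 2×414.72) = 806.8 kN.
Governing: min(477.4, 806.8) = 477.4 kN → bolt shear.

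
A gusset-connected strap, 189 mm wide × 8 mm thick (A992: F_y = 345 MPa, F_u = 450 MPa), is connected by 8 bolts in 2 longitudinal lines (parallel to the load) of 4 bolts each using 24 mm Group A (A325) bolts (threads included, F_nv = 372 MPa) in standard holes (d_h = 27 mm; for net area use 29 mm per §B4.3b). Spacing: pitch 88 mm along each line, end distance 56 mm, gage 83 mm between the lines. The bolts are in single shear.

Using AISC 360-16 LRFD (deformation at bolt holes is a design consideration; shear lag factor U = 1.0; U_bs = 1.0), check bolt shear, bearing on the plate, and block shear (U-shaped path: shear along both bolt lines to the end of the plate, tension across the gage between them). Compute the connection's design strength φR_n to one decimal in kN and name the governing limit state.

853.7 kN (block shear governs)

Bolt shear: A_b = π(24)²/4 = 452.39 mm². φR_n = 0.75 × 372 × 452.39 × 8 × 1 = 1009.7 kN.
Bearing (8 mm plate, F_u = 450 MPa): end bolts L_c = 56 − 27/2 = 42.5, R_n = min(1.2×42.5×8×450, 2.4×24×8×450) = 183.6 kN/bolt; interior L_c = 88 − 27 = 61, R_n = 207.36 kN/bolt. φR_n = 0.75 × (2×183.6 + 6×207.36) = 1208.5 kN.
Block shear: shear path 2×[56+3×88] = 2×320 mm, A_gv = 5120, A_nv = 2×(320 − 3.5×29)×8 = 3496 mm²; tension across gage: (83 − 1×29)×8 = 432 mm². R_n = min(0.6×450×3496, 0.6×345×5120) + 1.0×450×432 = min(943.92, 1059.8) + 194.4 = 1138.3 kN. φR_n = 0.75 × 1138.3 = 853.7 kN.
Governing: min(1009.7, 1208.5, 853.7) = 853.7 kN → block shear.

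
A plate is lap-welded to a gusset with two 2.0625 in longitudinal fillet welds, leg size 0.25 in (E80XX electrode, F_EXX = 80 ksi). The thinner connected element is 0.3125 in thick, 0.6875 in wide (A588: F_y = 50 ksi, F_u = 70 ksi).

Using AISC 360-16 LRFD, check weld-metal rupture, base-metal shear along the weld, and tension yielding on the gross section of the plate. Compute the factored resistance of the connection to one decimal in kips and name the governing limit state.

Weld metal: throat = 0.707×0.25 = 0.17675 in, L = 2×2.0625 = 4.125 in. φR_n = 0.75 × 0.6 × 80 × 0.17675 × 4.125 = 26.2 kips.
Base metal shear (0.3125 in plate): yield φR_n = 1.0×0.6×50×0.3125×4.125 = 38.7 kips; rupture φR_n = 0.75×0.6×70×0.3125×4.125 = 40.6 kips; take 38.7 kips (yield).
Tension yield (gross): A_g = 0.6875×0.3125 = 0.21484 in². φR_n = 0.90 × 50 × 0.21484 = 9.7 kips.
Governing: min(26.2, 38.7, 9.7) = 9.7 kips → gross-section yield.

9.7 kips (gross-section yield governs)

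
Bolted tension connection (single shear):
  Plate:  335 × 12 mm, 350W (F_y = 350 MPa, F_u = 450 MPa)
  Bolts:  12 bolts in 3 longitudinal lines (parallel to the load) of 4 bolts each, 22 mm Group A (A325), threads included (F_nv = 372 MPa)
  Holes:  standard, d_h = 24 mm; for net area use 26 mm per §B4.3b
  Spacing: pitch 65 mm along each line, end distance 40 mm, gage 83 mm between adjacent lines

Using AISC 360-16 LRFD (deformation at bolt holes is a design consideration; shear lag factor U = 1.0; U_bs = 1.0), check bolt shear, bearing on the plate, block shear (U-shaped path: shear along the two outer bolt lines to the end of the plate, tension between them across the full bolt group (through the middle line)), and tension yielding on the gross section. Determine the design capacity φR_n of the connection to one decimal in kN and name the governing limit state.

Bolt shear: A_b = π(22)²/4 = 380.13 mm². φR_n = 0.75 × 372 × 380.13 × 12 × 1 = 1272.7 kN.
Bearing (12 mm plate, F_u = 450 MPa): end bolts L_c = 40 − 24/2 = 28, R_n = min(1.2×28×12×450, 2.4×22×12×450) = 181.44 kN/bolt; interior L_c = 65 − 24 = 41, R_n = 265.68 kN/bolt. φR_n = 0.75 × (3×181.44 + 9×265.68) = 2201.6 kN.
Block shear: shear path 2×[40+3×65] = 2×235 mm, A_gv = 5640, A_nv = 2×(235 − 3.5×26)×12 = 3456 mm²; tension across gage: (166 − 2×26)×12 = 1368 mm². R_n = min(0.6×450×3456, 0.6×350×5640) + 1.0×450×1368 = min(933.12, 1184.4) + 615.6 = 1548.7 kN. φR_n = 0.75 × 1548.7 = 1161.5 kN.
Tension yield (gross): A_g = 335×12 = 4020 mm². φR_n = 0.90 × 350 × 4020 = 1266.3 kN.
Governing: min(1272.7, 2201.6, 1161.5, 1266.3) = 1161.5 kN → block shear.

1161.5 kN (block shear governs)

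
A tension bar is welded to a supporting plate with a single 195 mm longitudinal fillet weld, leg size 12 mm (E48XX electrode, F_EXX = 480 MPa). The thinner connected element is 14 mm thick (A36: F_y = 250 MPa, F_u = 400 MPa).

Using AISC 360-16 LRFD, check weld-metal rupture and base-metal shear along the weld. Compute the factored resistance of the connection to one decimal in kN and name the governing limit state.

357.3 kN (weld metal governs)

Weld metal: throat = 0.707×12 = 8.484 mm, L = 195 mm. φR_n = 0.75 × 0.6 × 480 × 8.484 × 195 = 357.3 kN.
Base metal shear (14 mm plate): yield φR_n = 1.0×0.6×250×14×195 = 409.5 kN; rupture φR_n = 0.75×0.6×400×14×195 = 491.4 kN; take 409.5 kN (yield).
Governing: min(357.3, 409.5) = 357.3 kN → weld metal.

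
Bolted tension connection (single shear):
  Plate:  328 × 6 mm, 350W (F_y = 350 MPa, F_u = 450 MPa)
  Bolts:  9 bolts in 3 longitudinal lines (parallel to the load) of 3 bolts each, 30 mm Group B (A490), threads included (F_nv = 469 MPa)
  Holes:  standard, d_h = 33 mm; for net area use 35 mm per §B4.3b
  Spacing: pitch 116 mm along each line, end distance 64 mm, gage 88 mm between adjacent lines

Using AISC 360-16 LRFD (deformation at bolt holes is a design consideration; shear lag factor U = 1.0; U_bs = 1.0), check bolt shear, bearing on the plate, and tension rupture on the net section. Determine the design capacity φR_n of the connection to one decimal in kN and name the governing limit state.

Bolt shear: A_b = π(30)²/4 = 706.86 mm². φR_n = 0.75 × 469 × 706.86 × 9 × 1 = 2237.7 kN.
Bearing (6 mm plate, F_u = 450 MPa): end bolts L_c = 64 − 33/2 = 47.5, R_n = min(1.2×47.5×6×450, 2.4×30×6×450) = 153.9 kN/bolt; interior L_c = 116 − 33 = 83, R_n = 194.4 kN/bolt. φR_n = 0.75 × (3×153.9 + 6×194.4) = 1221.1 kN.
Tension rupture (net): A_n = (328 − 3×35)×6 = 1338 mm² (U = 1.0, A_e = A_n). φR_n = 0.75 × 450 × 1338 = 451.6 kN.
Governing: min(2237.7, 1221.1, 451.6) = 451.6 kN → net-section rupture.

451.6 kN (net-section rupture governs)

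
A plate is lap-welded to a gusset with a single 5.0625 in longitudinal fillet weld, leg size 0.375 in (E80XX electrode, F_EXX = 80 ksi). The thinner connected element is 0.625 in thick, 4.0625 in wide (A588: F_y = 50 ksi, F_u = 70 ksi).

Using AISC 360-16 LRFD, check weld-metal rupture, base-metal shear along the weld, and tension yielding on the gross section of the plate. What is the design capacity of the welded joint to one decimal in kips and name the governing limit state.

Weld metal: throat = 0.707×0.375 = 0.26513 in, L = 5.0625 in. φR_n = 0.75 × 0.6 × 80 × 0.26513 × 5.0625 = 48.3 kips.
Base metal shear (0.625 in plate): yield φR_n = 1.0×0.6×50×0.625×5.0625 = 94.9 kips; rupture φR_n = 0.75×0.6×70×0.625×5.0625 = 99.7 kips; take 94.9 kips (yield).
Tension yield (gross): A_g = 4.0625×0.625 = 2.5391 in². φR_n = 0.90 × 50 × 2.5391 = 114.3 kips.
Governing: min(48.3, 94.9, 114.3) = 48.3 kips → weld metal.

48.3 kips (weld metal governs)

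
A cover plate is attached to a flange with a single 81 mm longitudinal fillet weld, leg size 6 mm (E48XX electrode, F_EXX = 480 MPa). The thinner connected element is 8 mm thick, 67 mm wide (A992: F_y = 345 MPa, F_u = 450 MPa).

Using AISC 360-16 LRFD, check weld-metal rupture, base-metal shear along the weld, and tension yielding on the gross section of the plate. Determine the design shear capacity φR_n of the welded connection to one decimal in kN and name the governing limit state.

74.2 kN (weld metal governs)

Weld metal: throat = 0.707×6 = 4.242 mm, L = 81 mm. φR_n = 0.75 × 0.6 × 480 × 4.242 × 81 = 74.2 kN.
Base metal shear (8 mm plate): yield φR_n = 1.0×0.6×345×8×81 = 134.1 kN; rupture φR_n = 0.75×0.6×450×8×81 = 131.2 kN; take 131.2 kN (rupture).
Tension yield (gross): A_g = 67×8 = 536 mm². φR_n = 0.90 × 345 × 536 = 166.4 kN.
Governing: min(74.2, 131.2, 166.4) = 74.2 kN → weld metal.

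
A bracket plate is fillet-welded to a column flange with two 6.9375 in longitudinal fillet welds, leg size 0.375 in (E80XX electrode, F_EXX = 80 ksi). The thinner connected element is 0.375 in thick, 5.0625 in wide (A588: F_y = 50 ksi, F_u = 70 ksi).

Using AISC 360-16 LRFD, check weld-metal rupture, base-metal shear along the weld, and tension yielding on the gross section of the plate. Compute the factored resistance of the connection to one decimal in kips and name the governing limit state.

85.4 kips (gross-section yield governs)

Weld metal: throat = 0.707×0.375 = 0.26513 in, L = 2×6.9375 = 13.875 in. φR_n = 0.75 × 0.6 × 80 × 0.26513 × 13.875 = 132.4 kips.
Base metal shear (0.375 in plate): yield φR_n = 1.0×0.6×50×0.375×13.875 = 156.1 kips; rupture φR_n = 0.75×0.6×70×0.375×13.875 = 163.9 kips; take 156.1 kips (yield).
Tension yield (gross): A_g = 5.0625×0.375 = 1.8984 in². φR_n = 0.90 × 50 × 1.8984 = 85.4 kips.
Governing: min(132.4, 156.1, 85.4) = 85.4 kips → gross-section yield.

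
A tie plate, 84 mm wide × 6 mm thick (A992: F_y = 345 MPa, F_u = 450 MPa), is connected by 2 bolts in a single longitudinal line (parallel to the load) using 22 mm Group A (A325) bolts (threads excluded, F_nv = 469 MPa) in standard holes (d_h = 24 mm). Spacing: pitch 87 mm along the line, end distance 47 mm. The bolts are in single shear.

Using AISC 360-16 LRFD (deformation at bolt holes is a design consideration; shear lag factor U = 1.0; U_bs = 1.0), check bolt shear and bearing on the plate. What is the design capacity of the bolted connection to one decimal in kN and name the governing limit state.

192.0 kN (bearing governs)

Bolt shear: A_b = π(22)²/4 = 380.13 mm². φR_n = 0.75 × 469 × 380.13 × 2 × 1 = 267.4 kN.
Bearing (6 mm plate, F_u = 450 MPa): end bolts L_c = 47 − 24/2 = 35, R_n = min(1.2×35×6×450, 2.4×22×6×450) = 113.4 kN/bolt; interior L_c = 87 − 24 = 63, R_n = 142.56 kN/bolt. φR_n = 0.75 × (1×113.4 + 1×142.56) = 192.0 kN.
Governing: min(267.4, 192.0) = 192.0 kN → bearing.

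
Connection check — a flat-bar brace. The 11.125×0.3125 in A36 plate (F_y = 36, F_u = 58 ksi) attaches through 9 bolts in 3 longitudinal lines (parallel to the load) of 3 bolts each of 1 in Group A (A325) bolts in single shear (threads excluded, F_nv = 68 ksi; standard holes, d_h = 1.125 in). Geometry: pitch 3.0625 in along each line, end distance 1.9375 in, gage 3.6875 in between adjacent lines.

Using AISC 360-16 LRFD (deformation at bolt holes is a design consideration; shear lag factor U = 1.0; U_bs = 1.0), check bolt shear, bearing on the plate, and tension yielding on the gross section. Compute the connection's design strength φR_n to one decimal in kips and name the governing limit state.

112.6 kips (gross-section yield governs)

Bolt shear: A_b = π(1)²/4 = 0.7854 in². φR_n = 0.75 × 68 × 0.7854 × 9 × 1 = 360.5 kips.
Bearing (0.3125 in plate, F_u = 58 ksi): end bolts L_c = 1.9375 − 1.125/2 = 1.375, R_n = min(1.2×1.375×0.3125×58, 2.4×1×0.3125×58) = 29.906 kips/bolt; interior L_c = 3.0625 − 1.125 = 1.9375, R_n = 42.141 kips/bolt. φR_n = 0.75 × (3×29.906 + 6×42.141) = 256.9 kips.
Tension yield (gross): A_g = 11.125×0.3125 = 3.4766 in². φR_n = 0.90 × 36 × 3.4766 = 112.6 kips.
Governing: min(360.5, 256.9, 112.6) = 112.6 kips → gross-section yield.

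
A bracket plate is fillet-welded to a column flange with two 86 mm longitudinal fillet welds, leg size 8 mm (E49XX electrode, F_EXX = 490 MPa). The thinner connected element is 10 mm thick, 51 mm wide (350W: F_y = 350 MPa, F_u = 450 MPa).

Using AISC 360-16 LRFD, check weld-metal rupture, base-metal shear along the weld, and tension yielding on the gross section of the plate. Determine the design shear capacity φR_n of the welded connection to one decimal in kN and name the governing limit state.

160.7 kN (gross-section yield governs)

Weld metal: throat = 0.707×8 = 5.656 mm, L = 2×86 = 172 mm. φR_n = 0.75 × 0.6 × 490 × 5.656 × 172 = 214.5 kN.
Base metal shear (10 mm plate): yield φR_n = 1.0×0.6×350×10×172 = 361.2 kN; rupture φR_n = 0.75×0.6×450×10×172 = 348.3 kN; take 348.3 kN (rupture).
Tension yield (gross): A_g = 51×10 = 510 mm². φR_n = 0.90 × 350 × 510 = 160.7 kN.
Governing: min(214.5, 348.3, 160.7) = 160.7 kN → gross-section yield.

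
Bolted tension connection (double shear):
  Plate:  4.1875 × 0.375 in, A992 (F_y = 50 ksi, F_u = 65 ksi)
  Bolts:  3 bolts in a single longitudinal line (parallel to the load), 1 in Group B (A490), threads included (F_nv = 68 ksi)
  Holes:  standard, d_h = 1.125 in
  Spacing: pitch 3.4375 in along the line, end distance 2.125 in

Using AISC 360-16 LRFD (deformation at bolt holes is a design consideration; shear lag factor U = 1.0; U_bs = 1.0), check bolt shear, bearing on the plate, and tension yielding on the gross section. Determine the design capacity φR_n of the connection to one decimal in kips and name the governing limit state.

70.7 kips (gross-section yield governs)

Bolt shear: A_b = π(1)²/4 = 0.7854 in². φR_n = 0.75 × 68 × 0.7854 × 3 × 2 = 240.3 kips.
Bearing (0.375 in plate, F_u = 65 ksi): end bolts L_c = 2.125 − 1.125/2 = 1.5625, R_n = min(1.2×1.5625×0.375×65, 2.4×1×0.375×65) = 45.703 kips/bolt; interior L_c = 3.4375 − 1.125 = 2.3125, R_n = 58.5 kips/bolt. φR_n = 0.75 × (1×45.703 + 2×58.5) = 122.0 kips.
Tension yield (gross): A_g = 4.1875×0.375 = 1.5703 in². φR_n = 0.90 × 50 × 1.5703 = 70.7 kips.
Governing: min(240.3, 122.0, 70.7) = 70.7 kips → gross-section yield.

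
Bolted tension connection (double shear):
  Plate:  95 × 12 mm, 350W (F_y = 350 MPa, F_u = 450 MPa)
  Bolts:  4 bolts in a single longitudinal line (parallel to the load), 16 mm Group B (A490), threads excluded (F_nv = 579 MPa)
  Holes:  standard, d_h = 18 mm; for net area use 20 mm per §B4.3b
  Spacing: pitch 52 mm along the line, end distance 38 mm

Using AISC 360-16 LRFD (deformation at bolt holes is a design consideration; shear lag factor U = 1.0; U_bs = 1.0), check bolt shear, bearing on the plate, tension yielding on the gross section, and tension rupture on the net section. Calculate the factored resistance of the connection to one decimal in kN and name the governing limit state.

303.8 kN (net-section rupture governs)

Bolt shear: A_b = π(16)²/4 = 201.06 mm². φR_n = 0.75 × 579 × 201.06 × 4 × 2 = 698.5 kN.
Bearing (12 mm plate, F_u = 450 MPa): end bolts L_c = 38 − 18/2 = 29, R_n = min(1.2×29×12×450, 2.4×16×12×450) = 187.92 kN/bolt; interior L_c = 52 − 18 = 34, R_n = 207.36 kN/bolt. φR_n = 0.75 × (1×187.92 + 3×207.36) = 607.5 kN.
Tension yield (gross): A_g = 95×12 = 1140 mm². φR_n = 0.90 × 350 × 1140 = 359.1 kN.
Tension rupture (net): A_n = (95 − 1×20)×12 = 900 mm² (U = 1.0, A_e = A_n). φR_n = 0.75 × 450 × 900 = 303.8 kN.
Governing: min(698.5, 607.5, 359.1, 303.8) = 303.8 kN → net-section rupture.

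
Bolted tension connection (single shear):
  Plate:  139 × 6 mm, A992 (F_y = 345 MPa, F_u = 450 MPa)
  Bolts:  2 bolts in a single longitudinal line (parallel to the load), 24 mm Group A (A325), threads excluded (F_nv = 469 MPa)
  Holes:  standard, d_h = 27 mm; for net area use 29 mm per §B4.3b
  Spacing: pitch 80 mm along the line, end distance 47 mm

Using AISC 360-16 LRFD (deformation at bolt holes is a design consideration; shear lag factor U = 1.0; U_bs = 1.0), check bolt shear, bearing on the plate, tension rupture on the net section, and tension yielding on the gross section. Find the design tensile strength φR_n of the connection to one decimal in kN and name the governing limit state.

198.0 kN (bearing governs)

Bolt shear: A_b = π(24)²/4 = 452.39 mm². φR_n = 0.75 × 469 × 452.39 × 2 × 1 = 318.3 kN.
Bearing (6 mm plate, F_u = 450 MPa): end bolts L_c = 47 − 27/2 = 33.5, R_n = min(1.2×33.5×6×450, 2.4×24×6×450) = 108.54 kN/bolt; interior L_c = 80 − 27 = 53, R_n = 155.52 kN/bolt. φR_n = 0.75 × (1×108.54 + 1×155.52) = 198.0 kN.
Tension rupture (net): A_n = (139 − 1×29)×6 = 660 mm² (U = 1.0, A_e = A_n). φR_n = 0.75 × 450 × 660 = 222.8 kN.
Tension yield (gross): A_g = 139×6 = 834 mm². φR_n = 0.90 × 345 × 834 = 259.0 kN.
Governing: min(318.3, 198.0, 222.8, 259.0) = 198.0 kN → bearing.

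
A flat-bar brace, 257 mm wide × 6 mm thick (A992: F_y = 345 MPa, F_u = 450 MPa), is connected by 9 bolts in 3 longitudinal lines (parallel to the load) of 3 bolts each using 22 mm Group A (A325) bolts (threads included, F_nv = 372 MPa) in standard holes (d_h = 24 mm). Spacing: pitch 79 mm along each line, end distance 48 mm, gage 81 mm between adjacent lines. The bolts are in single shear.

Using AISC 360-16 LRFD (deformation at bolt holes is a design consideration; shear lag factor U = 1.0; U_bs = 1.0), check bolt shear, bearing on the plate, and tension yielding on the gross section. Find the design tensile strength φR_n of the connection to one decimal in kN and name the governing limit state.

478.8 kN (gross-section yield governs)

Bolt shear: A_b = π(22)²/4 = 380.13 mm². φR_n = 0.75 × 372 × 380.13 × 9 × 1 = 954.5 kN.
Bearing (6 mm plate, F_u = 450 MPa): end bolts L_c = 48 − 24/2 = 36, R_n = min(1.2×36×6×450, 2.4×22×6×450) = 116.64 kN/bolt; interior L_c = 79 − 24 = 55, R_n = 142.56 kN/bolt. φR_n = 0.75 × (3×116.64 + 6×142.56) = 904.0 kN.
Tension yield (gross): A_g = 257×6 = 1542 mm². φR_n = 0.90 × 345 × 1542 = 478.8 kN.
Governing: min(954.5, 904.0, 478.8) = 478.8 kN → gross-section yield.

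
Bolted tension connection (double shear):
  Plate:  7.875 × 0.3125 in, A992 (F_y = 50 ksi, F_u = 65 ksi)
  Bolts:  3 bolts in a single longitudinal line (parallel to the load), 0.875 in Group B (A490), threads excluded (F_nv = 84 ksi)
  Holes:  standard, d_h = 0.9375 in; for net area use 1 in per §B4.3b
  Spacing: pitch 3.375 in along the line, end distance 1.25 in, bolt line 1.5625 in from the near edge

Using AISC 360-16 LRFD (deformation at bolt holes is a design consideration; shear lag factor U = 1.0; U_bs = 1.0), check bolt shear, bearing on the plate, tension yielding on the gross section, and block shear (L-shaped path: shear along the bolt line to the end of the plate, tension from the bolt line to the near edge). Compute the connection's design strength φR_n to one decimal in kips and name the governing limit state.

66.5 kips (block shear governs)

Bolt shear: A_b = π(0.875)²/4 = 0.60132 in². φR_n = 0.75 × 84 × 0.60132 × 3 × 2 = 227.3 kips.
Bearing (0.3125 in plate, F_u = 65 ksi): end bolts L_c = 1.25 − 0.9375/2 = 0.78125, R_n = min(1.2×0.78125×0.3125×65, 2.4×0.875×0.3125×65) = 19.043 kips/bolt; interior L_c = 3.375 − 0.9375 = 2.4375, R_n = 42.656 kips/bolt. φR_n = 0.75 × (1×19.043 + 2×42.656) = 78.3 kips.
Tension yield (gross): A_g = 7.875×0.3125 = 2.4609 in². φR_n = 0.90 × 50 × 2.4609 = 110.7 kips.
Block shear: shear path 1×[1.25+2×3.375] = 1×8 in, A_gv = 2.5, A_nv = 1×(8 − 2.5×1)×0.3125 = 1.7188 in²; tension to near edge: (1.5625 − 0.5×1)×0.3125 = 0.33203 in². R_n = min(0.6×65×1.7188, 0.6×50×2.5) + 1.0×65×0.33203 = min(67.033, 75) + 21.582 = 88.615 kips. φR_n = 0.75 × 88.615 = 66.5 kips.
Governing: min(227.3, 78.3, 110.7, 66.5) = 66.5 kips → block shear.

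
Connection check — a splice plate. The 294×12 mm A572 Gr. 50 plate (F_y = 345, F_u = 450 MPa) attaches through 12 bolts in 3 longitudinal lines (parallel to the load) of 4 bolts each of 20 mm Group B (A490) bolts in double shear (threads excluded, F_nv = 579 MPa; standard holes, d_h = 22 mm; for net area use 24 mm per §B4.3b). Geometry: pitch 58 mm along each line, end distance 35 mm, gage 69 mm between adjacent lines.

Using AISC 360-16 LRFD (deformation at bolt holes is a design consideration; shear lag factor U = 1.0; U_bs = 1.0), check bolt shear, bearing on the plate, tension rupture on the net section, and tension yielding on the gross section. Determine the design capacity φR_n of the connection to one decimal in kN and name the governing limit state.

899.1 kN (net-section rupture governs)

Bolt shear: A_b = π(20)²/4 = 314.16 mm². φR_n = 0.75 × 579 × 314.16 × 12 × 2 = 3274.2 kN.
Bearing (12 mm plate, F_u = 450 MPa): end bolts L_c = 35 − 22/2 = 24, R_n = min(1.2×24×12×450, 2.4×20×12×450) = 155.52 kN/bolt; interior L_c = 58 − 22 = 36, R_n = 233.28 kN/bolt. φR_n = 0.75 × (3×155.52 + 9×233.28) = 1924.6 kN.
Tension rupture (net): A_n = (294 − 3×24)×12 = 2664 mm² (U = 1.0, A_e = A_n). φR_n = 0.75 × 450 × 2664 = 899.1 kN.
Tension yield (gross): A_g = 294×12 = 3528 mm². φR_n = 0.90 × 345 × 3528 = 1095.4 kN.
Governing: min(3274.2, 1924.6, 899.1, 1095.4) = 899.1 kN → net-section rupture.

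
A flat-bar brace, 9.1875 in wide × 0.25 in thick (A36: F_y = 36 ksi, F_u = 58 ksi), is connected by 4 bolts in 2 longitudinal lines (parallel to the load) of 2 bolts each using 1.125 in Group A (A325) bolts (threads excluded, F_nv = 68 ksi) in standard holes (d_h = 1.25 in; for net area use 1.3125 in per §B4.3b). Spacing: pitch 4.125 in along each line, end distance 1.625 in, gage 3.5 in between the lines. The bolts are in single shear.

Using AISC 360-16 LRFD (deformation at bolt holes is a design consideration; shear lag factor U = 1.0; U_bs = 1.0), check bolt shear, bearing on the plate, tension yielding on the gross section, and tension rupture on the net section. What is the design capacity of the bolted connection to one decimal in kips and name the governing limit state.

71.4 kips (net-section rupture governs)

Bolt shear: A_b = π(1.125)²/4 = 0.99402 in². φR_n = 0.75 × 68 × 0.99402 × 4 × 1 = 202.8 kips.
Bearing (0.25 in plate, F_u = 58 ksi): end bolts L_c = 1.625 − 1.25/2 = 1, R_n = min(1.2×1×0.25×58, 2.4×1.125×0.25×58) = 17.4 kips/bolt; interior L_c = 4.125 − 1.25 = 2.875, R_n = 39.15 kips/bolt. φR_n = 0.75 × (2×17.4 + 2×39.15) = 84.8 kips.
Tension yield (gross): A_g = 9.1875×0.25 = 2.2969 in². φR_n = 0.90 × 36 × 2.2969 = 74.4 kips.
Tension rupture (net): A_n = (9.1875 − 2×1.3125)×0.25 = 1.6406 in² (U = 1.0, A_e = A_n). φR_n = 0.75 × 58 × 1.6406 = 71.4 kips.
Governing: min(202.8, 84.8, 74.4, 71.4) = 71.4 kips → net-section rupture.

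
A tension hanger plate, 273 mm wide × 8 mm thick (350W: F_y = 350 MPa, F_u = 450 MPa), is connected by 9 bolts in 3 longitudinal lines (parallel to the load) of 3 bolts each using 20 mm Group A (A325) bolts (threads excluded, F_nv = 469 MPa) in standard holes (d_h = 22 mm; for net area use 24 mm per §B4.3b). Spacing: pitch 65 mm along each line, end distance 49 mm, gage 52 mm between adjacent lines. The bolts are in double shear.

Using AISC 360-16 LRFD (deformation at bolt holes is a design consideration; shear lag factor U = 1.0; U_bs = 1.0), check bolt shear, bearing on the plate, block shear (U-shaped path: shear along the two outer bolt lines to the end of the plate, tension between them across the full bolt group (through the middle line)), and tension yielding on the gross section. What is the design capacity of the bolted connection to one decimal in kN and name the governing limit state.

536.8 kN (block shear governs)

Bolt shear: A_b = π(20)²/4 = 314.16 mm². φR_n = 0.75 × 469 × 314.16 × 9 × 2 = 1989.1 kN.
Bearing (8 mm plate, F_u = 450 MPa): end bolts L_c = 49 − 22/2 = 38, R_n = min(1.2×38×8×450, 2.4×20×8×450) = 164.16 kN/bolt; interior L_c = 65 − 22 = 43, R_n = 172.8 kN/bolt. φR_n = 0.75 × (3×164.16 + 6×172.8) = 1147.0 kN.
Block shear: shear path 2×[49+2×65] = 2×179 mm, A_gv = 2864, A_nv = 2×(179 − 2.5×24)×8 = 1904 mm²; tension across gage: (104 − 2×24)×8 = 448 mm². R_n = min(0.6×450×1904, 0.6×350×2864) + 1.0×450×448 = min(514.08, 601.44) + 201.6 = 715.68 kN. φR_n = 0.75 × 715.68 = 536.8 kN.
Tension yield (gross): A_g = 273×8 = 2184 mm². φR_n = 0.90 × 350 × 2184 = 688.0 kN.
Governing: min(1989.1, 1147.0, 536.8, 688.0) = 536.8 kN → block shear.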